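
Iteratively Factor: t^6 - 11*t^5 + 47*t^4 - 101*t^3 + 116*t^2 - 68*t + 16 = (t - 1)*(t^5 - 10*t^4 + 37*t^3 - 64*t^2 + 52*t - 16) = (t - 1)^2*(t^4 - 9*t^3 + 28*t^2 - 36*t + 16) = (t - 4)*(t - 1)^2*(t^3 - 5*t^2 + 8*t - 4) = (t - 4)*(t - 1)^3*(t^2 - 4*t + 4) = (t - 4)*(t - 2)*(t - 1)^3*(t - 2)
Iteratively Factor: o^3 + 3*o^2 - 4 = (o + 2)*(o^2 + o - 2) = (o + 2)^2*(o - 1)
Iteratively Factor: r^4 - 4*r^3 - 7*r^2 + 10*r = (r - 1)*(r^3 - 3*r^2 - 10*r) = r*(r - 1)*(r^2 - 3*r - 10) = r*(r - 1)*(r + 2)*(r - 5)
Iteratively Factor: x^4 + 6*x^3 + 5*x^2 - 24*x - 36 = (x + 3)*(x^3 + 3*x^2 - 4*x - 12) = (x + 3)^2*(x^2 - 4) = (x - 2)*(x + 3)^2*(x + 2)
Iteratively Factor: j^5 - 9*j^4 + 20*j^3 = (j - 5)*(j^4 - 4*j^3) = j*(j - 5)*(j^3 - 4*j^2) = j^2*(j - 5)*(j^2 - 4*j) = j^3*(j - 5)*(j - 4)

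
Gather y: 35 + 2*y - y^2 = -y^2 + 2*y + 35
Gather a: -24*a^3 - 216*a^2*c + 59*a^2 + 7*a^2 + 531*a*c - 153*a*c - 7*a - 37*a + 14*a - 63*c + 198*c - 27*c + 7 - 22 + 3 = -24*a^3 + a^2*(66 - 216*c) + a*(378*c - 30) + 108*c - 12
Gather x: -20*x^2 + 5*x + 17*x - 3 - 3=-20*x^2 + 22*x - 6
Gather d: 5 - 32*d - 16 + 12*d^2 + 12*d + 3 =12*d^2 - 20*d - 8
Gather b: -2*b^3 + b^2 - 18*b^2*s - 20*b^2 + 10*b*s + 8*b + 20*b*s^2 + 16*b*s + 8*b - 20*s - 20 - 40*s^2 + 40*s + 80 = -2*b^3 + b^2*(-18*s - 19) + b*(20*s^2 + 26*s + 16) - 40*s^2 + 20*s + 60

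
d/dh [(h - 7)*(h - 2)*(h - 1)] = 3*h^2 - 20*h + 23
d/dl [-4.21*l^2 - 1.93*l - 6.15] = -8.42*l - 1.93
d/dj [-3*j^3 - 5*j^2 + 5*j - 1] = -9*j^2 - 10*j + 5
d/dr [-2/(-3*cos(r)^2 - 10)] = 24*sin(2*r)/(3*cos(2*r) + 23)^2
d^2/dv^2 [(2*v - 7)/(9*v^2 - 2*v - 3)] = 2*((67 - 54*v)*(-9*v^2 + 2*v + 3) - 4*(2*v - 7)*(9*v - 1)^2)/(-9*v^2 + 2*v + 3)^3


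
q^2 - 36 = (q - 6)*(q + 6)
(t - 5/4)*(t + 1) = t^2 - t/4 - 5/4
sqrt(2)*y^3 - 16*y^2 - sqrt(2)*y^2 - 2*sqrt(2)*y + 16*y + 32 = (y - 2)*(y - 8*sqrt(2))*(sqrt(2)*y + sqrt(2))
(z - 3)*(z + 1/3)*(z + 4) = z^3 + 4*z^2/3 - 35*z/3 - 4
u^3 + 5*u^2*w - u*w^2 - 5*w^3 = (u - w)*(u + w)*(u + 5*w)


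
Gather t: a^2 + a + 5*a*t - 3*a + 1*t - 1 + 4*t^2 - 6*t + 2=a^2 - 2*a + 4*t^2 + t*(5*a - 5) + 1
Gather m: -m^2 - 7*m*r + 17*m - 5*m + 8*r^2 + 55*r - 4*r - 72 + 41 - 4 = -m^2 + m*(12 - 7*r) + 8*r^2 + 51*r - 35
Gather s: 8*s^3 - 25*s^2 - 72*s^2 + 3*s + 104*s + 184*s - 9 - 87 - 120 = 8*s^3 - 97*s^2 + 291*s - 216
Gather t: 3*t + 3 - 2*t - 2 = t + 1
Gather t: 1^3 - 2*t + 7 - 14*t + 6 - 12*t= 14 - 28*t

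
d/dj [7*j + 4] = 7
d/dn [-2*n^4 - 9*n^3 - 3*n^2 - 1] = n*(-8*n^2 - 27*n - 6)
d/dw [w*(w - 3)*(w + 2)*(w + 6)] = 4*w^3 + 15*w^2 - 24*w - 36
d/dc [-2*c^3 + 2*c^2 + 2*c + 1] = -6*c^2 + 4*c + 2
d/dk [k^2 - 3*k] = 2*k - 3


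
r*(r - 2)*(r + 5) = r^3 + 3*r^2 - 10*r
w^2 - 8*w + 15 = (w - 5)*(w - 3)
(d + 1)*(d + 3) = d^2 + 4*d + 3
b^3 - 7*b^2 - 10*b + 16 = (b - 8)*(b - 1)*(b + 2)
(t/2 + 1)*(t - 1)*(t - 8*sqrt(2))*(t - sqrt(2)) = t^4/2 - 9*sqrt(2)*t^3/2 + t^3/2 - 9*sqrt(2)*t^2/2 + 7*t^2 + 8*t + 9*sqrt(2)*t - 16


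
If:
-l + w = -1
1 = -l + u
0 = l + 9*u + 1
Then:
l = -1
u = 0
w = -2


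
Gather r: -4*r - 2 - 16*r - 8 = -20*r - 10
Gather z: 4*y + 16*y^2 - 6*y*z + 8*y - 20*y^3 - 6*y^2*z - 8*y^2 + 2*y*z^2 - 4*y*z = -20*y^3 + 8*y^2 + 2*y*z^2 + 12*y + z*(-6*y^2 - 10*y)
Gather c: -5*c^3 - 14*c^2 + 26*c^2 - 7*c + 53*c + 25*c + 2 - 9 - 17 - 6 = -5*c^3 + 12*c^2 + 71*c - 30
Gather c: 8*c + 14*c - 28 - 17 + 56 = 22*c + 11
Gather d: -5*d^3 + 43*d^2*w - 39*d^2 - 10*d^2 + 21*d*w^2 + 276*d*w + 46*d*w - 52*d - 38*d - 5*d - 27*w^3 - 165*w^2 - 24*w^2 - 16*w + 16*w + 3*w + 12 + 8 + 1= -5*d^3 + d^2*(43*w - 49) + d*(21*w^2 + 322*w - 95) - 27*w^3 - 189*w^2 + 3*w + 21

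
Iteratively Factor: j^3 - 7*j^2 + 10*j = (j)*(j^2 - 7*j + 10) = j*(j - 5)*(j - 2)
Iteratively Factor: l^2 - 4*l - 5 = (l + 1)*(l - 5)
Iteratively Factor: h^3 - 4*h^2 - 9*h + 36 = (h - 3)*(h^2 - h - 12) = (h - 3)*(h + 3)*(h - 4)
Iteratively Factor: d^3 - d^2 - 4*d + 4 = (d + 2)*(d^2 - 3*d + 2) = (d - 1)*(d + 2)*(d - 2)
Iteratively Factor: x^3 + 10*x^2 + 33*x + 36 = (x + 3)*(x^2 + 7*x + 12) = (x + 3)*(x + 4)*(x + 3)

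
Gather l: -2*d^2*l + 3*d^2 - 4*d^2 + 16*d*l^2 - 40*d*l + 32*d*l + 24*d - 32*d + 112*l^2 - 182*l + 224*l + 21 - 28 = -d^2 - 8*d + l^2*(16*d + 112) + l*(-2*d^2 - 8*d + 42) - 7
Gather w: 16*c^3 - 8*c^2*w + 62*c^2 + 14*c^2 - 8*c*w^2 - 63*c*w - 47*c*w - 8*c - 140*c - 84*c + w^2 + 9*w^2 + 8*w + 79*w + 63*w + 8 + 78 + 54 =16*c^3 + 76*c^2 - 232*c + w^2*(10 - 8*c) + w*(-8*c^2 - 110*c + 150) + 140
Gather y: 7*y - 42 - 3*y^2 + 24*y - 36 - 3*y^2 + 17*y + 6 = -6*y^2 + 48*y - 72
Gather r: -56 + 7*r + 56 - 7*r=0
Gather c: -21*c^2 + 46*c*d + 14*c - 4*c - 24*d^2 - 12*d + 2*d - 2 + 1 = -21*c^2 + c*(46*d + 10) - 24*d^2 - 10*d - 1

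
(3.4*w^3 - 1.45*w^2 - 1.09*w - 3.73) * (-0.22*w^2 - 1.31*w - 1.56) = -0.748*w^5 - 4.135*w^4 - 3.1647*w^3 + 4.5105*w^2 + 6.5867*w + 5.8188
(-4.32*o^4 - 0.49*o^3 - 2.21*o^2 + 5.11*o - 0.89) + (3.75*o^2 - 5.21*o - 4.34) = -4.32*o^4 - 0.49*o^3 + 1.54*o^2 - 0.0999999999999996*o - 5.23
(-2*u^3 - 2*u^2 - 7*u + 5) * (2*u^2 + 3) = -4*u^5 - 4*u^4 - 20*u^3 + 4*u^2 - 21*u + 15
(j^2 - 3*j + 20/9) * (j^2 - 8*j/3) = j^4 - 17*j^3/3 + 92*j^2/9 - 160*j/27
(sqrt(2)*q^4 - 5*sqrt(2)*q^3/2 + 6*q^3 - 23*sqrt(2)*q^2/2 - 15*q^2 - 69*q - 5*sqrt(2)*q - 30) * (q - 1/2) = sqrt(2)*q^5 - 3*sqrt(2)*q^4 + 6*q^4 - 18*q^3 - 41*sqrt(2)*q^3/4 - 123*q^2/2 + 3*sqrt(2)*q^2/4 + 5*sqrt(2)*q/2 + 9*q/2 + 15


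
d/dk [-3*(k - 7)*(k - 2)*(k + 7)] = -9*k^2 + 12*k + 147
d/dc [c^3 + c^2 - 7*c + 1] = 3*c^2 + 2*c - 7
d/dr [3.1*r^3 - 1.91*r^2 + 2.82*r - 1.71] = 9.3*r^2 - 3.82*r + 2.82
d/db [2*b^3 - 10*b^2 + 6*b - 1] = 6*b^2 - 20*b + 6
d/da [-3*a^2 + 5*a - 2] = 5 - 6*a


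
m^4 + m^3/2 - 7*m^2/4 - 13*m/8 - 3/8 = (m - 3/2)*(m + 1/2)^2*(m + 1)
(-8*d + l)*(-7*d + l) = 56*d^2 - 15*d*l + l^2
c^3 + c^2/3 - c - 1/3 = (c - 1)*(c + 1/3)*(c + 1)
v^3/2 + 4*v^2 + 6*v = v*(v/2 + 1)*(v + 6)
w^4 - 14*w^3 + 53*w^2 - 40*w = w*(w - 8)*(w - 5)*(w - 1)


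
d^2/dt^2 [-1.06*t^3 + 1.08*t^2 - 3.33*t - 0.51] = 2.16 - 6.36*t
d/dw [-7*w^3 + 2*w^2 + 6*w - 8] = -21*w^2 + 4*w + 6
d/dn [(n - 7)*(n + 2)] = 2*n - 5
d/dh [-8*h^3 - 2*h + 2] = -24*h^2 - 2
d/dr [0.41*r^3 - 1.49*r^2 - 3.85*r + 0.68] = 1.23*r^2 - 2.98*r - 3.85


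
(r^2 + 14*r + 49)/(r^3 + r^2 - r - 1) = (r^2 + 14*r + 49)/(r^3 + r^2 - r - 1)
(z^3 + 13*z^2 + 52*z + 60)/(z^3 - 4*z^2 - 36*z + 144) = (z^2 + 7*z + 10)/(z^2 - 10*z + 24)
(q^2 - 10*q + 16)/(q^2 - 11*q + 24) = (q - 2)/(q - 3)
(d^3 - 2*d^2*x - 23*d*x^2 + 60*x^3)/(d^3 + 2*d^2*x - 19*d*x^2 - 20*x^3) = (d - 3*x)/(d + x)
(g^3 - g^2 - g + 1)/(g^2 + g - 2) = (g^2 - 1)/(g + 2)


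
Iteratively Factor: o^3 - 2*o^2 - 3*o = (o)*(o^2 - 2*o - 3) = o*(o - 3)*(o + 1)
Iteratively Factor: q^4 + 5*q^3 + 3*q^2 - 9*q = (q)*(q^3 + 5*q^2 + 3*q - 9) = q*(q - 1)*(q^2 + 6*q + 9) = q*(q - 1)*(q + 3)*(q + 3)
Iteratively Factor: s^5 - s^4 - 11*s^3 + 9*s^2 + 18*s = (s + 3)*(s^4 - 4*s^3 + s^2 + 6*s) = (s + 1)*(s + 3)*(s^3 - 5*s^2 + 6*s) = (s - 2)*(s + 1)*(s + 3)*(s^2 - 3*s) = (s - 3)*(s - 2)*(s + 1)*(s + 3)*(s)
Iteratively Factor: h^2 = (h)*(h)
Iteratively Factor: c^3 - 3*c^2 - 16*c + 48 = (c - 3)*(c^2 - 16) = (c - 4)*(c - 3)*(c + 4)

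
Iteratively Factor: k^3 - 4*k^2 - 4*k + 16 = (k - 2)*(k^2 - 2*k - 8) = (k - 4)*(k - 2)*(k + 2)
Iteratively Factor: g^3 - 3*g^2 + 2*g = (g)*(g^2 - 3*g + 2) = g*(g - 1)*(g - 2)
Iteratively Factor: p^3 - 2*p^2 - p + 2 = (p - 2)*(p^2 - 1) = (p - 2)*(p - 1)*(p + 1)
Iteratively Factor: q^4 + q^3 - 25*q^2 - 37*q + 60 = (q - 1)*(q^3 + 2*q^2 - 23*q - 60) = (q - 5)*(q - 1)*(q^2 + 7*q + 12) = (q - 5)*(q - 1)*(q + 4)*(q + 3)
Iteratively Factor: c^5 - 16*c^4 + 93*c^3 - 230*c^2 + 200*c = (c)*(c^4 - 16*c^3 + 93*c^2 - 230*c + 200) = c*(c - 5)*(c^3 - 11*c^2 + 38*c - 40) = c*(c - 5)*(c - 2)*(c^2 - 9*c + 20) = c*(c - 5)*(c - 4)*(c - 2)*(c - 5)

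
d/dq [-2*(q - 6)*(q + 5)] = 2 - 4*q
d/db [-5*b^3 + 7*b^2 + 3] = b*(14 - 15*b)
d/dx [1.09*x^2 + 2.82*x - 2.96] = 2.18*x + 2.82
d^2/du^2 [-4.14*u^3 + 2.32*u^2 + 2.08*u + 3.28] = 4.64 - 24.84*u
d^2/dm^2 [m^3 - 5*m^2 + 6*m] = 6*m - 10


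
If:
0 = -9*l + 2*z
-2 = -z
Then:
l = 4/9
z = 2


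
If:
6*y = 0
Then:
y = 0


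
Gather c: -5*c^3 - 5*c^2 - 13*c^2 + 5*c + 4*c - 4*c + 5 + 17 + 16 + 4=-5*c^3 - 18*c^2 + 5*c + 42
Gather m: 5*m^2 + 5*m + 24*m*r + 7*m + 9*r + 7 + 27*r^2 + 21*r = 5*m^2 + m*(24*r + 12) + 27*r^2 + 30*r + 7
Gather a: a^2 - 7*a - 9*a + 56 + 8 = a^2 - 16*a + 64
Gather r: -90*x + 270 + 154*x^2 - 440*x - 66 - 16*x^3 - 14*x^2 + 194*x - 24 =-16*x^3 + 140*x^2 - 336*x + 180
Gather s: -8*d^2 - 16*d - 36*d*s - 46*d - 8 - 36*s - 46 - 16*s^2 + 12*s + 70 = -8*d^2 - 62*d - 16*s^2 + s*(-36*d - 24) + 16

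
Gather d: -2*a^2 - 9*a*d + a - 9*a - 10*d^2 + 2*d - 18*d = -2*a^2 - 8*a - 10*d^2 + d*(-9*a - 16)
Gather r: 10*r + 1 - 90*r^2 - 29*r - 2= -90*r^2 - 19*r - 1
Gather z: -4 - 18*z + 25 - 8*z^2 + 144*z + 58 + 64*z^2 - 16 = 56*z^2 + 126*z + 63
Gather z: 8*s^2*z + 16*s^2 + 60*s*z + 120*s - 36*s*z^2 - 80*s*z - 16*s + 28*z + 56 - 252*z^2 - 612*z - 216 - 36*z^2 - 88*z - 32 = 16*s^2 + 104*s + z^2*(-36*s - 288) + z*(8*s^2 - 20*s - 672) - 192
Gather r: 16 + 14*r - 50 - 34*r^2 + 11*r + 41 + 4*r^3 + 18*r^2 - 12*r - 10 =4*r^3 - 16*r^2 + 13*r - 3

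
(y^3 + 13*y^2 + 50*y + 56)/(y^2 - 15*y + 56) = (y^3 + 13*y^2 + 50*y + 56)/(y^2 - 15*y + 56)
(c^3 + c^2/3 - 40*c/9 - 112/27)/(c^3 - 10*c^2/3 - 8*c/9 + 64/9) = (9*c^2 - 9*c - 28)/(3*(3*c^2 - 14*c + 16))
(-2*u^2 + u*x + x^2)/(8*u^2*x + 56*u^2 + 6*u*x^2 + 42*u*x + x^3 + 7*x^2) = (-u + x)/(4*u*x + 28*u + x^2 + 7*x)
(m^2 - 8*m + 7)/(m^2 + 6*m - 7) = (m - 7)/(m + 7)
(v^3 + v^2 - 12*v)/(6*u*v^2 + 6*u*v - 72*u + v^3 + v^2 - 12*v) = v/(6*u + v)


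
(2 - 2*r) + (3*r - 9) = r - 7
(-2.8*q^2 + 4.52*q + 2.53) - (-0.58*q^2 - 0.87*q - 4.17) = -2.22*q^2 + 5.39*q + 6.7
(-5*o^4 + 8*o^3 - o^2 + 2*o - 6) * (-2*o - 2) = 10*o^5 - 6*o^4 - 14*o^3 - 2*o^2 + 8*o + 12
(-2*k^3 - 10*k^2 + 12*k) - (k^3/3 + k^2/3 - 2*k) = -7*k^3/3 - 31*k^2/3 + 14*k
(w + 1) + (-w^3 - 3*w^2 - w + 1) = -w^3 - 3*w^2 + 2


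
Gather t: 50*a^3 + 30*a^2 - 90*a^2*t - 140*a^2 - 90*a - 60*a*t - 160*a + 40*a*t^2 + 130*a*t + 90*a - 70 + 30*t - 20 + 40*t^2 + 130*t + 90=50*a^3 - 110*a^2 - 160*a + t^2*(40*a + 40) + t*(-90*a^2 + 70*a + 160)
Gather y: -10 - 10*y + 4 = -10*y - 6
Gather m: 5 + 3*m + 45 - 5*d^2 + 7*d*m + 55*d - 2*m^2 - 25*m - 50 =-5*d^2 + 55*d - 2*m^2 + m*(7*d - 22)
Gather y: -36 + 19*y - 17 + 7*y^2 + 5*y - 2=7*y^2 + 24*y - 55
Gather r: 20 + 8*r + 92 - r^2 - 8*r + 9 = 121 - r^2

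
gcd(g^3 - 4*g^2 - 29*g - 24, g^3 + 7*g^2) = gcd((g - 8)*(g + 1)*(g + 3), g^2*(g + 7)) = 1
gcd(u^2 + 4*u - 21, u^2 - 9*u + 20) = 1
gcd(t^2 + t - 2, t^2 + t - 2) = t^2 + t - 2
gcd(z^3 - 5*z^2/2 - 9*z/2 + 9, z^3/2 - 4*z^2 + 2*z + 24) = z + 2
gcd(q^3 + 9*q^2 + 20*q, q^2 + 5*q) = q^2 + 5*q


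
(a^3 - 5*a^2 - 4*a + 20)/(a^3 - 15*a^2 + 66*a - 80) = (a + 2)/(a - 8)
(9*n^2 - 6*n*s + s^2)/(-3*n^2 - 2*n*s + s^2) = (-3*n + s)/(n + s)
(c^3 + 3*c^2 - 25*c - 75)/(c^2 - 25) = c + 3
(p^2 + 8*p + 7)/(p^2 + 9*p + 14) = (p + 1)/(p + 2)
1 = 1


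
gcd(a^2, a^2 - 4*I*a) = a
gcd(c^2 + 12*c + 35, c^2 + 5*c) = c + 5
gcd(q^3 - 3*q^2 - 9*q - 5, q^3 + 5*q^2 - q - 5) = q + 1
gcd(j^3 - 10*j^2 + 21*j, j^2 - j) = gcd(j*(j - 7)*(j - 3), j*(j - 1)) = j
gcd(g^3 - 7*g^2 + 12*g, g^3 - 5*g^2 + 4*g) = g^2 - 4*g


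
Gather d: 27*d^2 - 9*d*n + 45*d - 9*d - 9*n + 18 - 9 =27*d^2 + d*(36 - 9*n) - 9*n + 9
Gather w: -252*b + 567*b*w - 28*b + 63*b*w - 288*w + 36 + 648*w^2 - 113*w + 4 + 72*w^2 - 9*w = -280*b + 720*w^2 + w*(630*b - 410) + 40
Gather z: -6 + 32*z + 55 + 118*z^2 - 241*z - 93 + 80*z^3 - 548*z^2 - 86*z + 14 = 80*z^3 - 430*z^2 - 295*z - 30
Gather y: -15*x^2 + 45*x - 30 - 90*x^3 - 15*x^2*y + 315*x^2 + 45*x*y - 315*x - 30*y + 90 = -90*x^3 + 300*x^2 - 270*x + y*(-15*x^2 + 45*x - 30) + 60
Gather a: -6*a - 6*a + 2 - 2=-12*a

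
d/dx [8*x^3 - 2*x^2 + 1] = 4*x*(6*x - 1)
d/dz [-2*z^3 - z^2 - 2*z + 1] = -6*z^2 - 2*z - 2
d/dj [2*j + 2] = 2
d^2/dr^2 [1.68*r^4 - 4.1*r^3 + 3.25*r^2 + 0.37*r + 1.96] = 20.16*r^2 - 24.6*r + 6.5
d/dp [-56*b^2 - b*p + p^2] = -b + 2*p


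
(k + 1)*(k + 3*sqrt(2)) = k^2 + k + 3*sqrt(2)*k + 3*sqrt(2)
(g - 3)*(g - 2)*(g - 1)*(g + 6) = g^4 - 25*g^2 + 60*g - 36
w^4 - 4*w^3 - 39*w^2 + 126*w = w*(w - 7)*(w - 3)*(w + 6)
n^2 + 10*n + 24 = (n + 4)*(n + 6)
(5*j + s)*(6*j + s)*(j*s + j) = 30*j^3*s + 30*j^3 + 11*j^2*s^2 + 11*j^2*s + j*s^3 + j*s^2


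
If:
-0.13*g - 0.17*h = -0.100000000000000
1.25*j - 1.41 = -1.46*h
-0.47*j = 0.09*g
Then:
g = -0.41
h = 0.90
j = 0.08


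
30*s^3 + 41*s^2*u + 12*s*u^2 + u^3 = (s + u)*(5*s + u)*(6*s + u)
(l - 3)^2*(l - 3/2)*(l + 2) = l^4 - 11*l^3/2 + 3*l^2 + 45*l/2 - 27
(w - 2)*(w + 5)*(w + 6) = w^3 + 9*w^2 + 8*w - 60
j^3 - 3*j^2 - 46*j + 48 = (j - 8)*(j - 1)*(j + 6)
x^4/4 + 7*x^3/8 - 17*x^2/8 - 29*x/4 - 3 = (x/4 + 1/2)*(x - 3)*(x + 1/2)*(x + 4)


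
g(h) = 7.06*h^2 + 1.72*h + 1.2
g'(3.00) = 44.08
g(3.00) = 69.90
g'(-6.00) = -83.00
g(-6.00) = 245.04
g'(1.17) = 18.24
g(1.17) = 12.88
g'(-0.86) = -10.42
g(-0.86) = 4.94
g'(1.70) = 25.72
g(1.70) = 24.53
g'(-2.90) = -39.23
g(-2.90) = 55.59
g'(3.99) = 58.06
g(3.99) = 120.46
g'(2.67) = 39.42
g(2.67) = 56.12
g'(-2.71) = -36.55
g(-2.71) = 48.39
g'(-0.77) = -9.15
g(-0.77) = 4.06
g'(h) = 14.12*h + 1.72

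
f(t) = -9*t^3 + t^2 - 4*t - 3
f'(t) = -27*t^2 + 2*t - 4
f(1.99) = -77.93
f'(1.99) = -106.94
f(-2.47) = 148.60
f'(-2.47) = -173.66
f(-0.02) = -2.92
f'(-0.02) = -4.05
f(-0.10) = -2.58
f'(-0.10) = -4.47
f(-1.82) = 61.85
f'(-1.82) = -97.07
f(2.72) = -187.59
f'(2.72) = -198.32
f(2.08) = -87.98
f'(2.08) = -116.65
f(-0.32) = -1.32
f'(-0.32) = -7.40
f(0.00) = -3.00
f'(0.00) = -4.00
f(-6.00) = 2001.00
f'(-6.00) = -988.00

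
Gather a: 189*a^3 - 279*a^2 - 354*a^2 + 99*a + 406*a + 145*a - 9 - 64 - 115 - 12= 189*a^3 - 633*a^2 + 650*a - 200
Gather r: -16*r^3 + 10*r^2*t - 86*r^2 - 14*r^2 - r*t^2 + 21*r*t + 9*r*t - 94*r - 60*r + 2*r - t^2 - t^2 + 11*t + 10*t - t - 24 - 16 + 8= -16*r^3 + r^2*(10*t - 100) + r*(-t^2 + 30*t - 152) - 2*t^2 + 20*t - 32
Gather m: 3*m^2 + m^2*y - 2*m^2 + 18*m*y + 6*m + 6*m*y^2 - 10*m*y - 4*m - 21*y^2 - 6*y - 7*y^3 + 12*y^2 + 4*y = m^2*(y + 1) + m*(6*y^2 + 8*y + 2) - 7*y^3 - 9*y^2 - 2*y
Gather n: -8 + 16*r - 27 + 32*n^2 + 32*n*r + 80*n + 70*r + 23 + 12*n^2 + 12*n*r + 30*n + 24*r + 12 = 44*n^2 + n*(44*r + 110) + 110*r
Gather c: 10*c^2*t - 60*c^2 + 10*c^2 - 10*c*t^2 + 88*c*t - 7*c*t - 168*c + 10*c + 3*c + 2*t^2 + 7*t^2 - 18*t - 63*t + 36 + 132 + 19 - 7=c^2*(10*t - 50) + c*(-10*t^2 + 81*t - 155) + 9*t^2 - 81*t + 180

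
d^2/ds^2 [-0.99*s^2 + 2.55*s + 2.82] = -1.98000000000000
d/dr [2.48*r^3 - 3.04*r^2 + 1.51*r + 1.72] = 7.44*r^2 - 6.08*r + 1.51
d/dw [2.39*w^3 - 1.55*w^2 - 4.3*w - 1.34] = 7.17*w^2 - 3.1*w - 4.3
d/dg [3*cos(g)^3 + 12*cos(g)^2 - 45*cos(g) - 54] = 3*(-3*cos(g)^2 - 8*cos(g) + 15)*sin(g)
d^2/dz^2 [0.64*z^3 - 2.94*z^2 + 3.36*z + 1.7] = 3.84*z - 5.88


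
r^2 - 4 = (r - 2)*(r + 2)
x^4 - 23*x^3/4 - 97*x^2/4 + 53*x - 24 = (x - 8)*(x - 1)*(x - 3/4)*(x + 4)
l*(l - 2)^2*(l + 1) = l^4 - 3*l^3 + 4*l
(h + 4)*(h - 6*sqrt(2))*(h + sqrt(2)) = h^3 - 5*sqrt(2)*h^2 + 4*h^2 - 20*sqrt(2)*h - 12*h - 48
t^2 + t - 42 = (t - 6)*(t + 7)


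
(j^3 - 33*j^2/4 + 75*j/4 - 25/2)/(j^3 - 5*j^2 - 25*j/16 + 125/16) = 4*(j - 2)/(4*j + 5)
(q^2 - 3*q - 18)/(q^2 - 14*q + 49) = (q^2 - 3*q - 18)/(q^2 - 14*q + 49)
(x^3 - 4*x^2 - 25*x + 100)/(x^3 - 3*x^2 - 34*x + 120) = (x + 5)/(x + 6)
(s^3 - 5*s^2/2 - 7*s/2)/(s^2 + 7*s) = (2*s^2 - 5*s - 7)/(2*(s + 7))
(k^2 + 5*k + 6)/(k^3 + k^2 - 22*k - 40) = (k + 3)/(k^2 - k - 20)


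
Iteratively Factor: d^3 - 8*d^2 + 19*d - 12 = (d - 1)*(d^2 - 7*d + 12) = (d - 3)*(d - 1)*(d - 4)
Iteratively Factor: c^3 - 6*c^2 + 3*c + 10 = (c + 1)*(c^2 - 7*c + 10) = (c - 5)*(c + 1)*(c - 2)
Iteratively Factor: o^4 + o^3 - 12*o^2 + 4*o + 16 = (o - 2)*(o^3 + 3*o^2 - 6*o - 8) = (o - 2)*(o + 4)*(o^2 - o - 2) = (o - 2)*(o + 1)*(o + 4)*(o - 2)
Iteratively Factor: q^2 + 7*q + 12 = (q + 4)*(q + 3)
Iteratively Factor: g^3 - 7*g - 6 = (g + 1)*(g^2 - g - 6) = (g - 3)*(g + 1)*(g + 2)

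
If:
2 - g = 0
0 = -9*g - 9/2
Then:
No Solution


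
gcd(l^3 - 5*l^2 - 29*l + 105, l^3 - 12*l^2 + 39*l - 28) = l - 7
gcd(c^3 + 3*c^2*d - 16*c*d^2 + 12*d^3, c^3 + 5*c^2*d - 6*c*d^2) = c^2 + 5*c*d - 6*d^2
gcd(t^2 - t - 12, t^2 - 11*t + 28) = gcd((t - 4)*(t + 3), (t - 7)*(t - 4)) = t - 4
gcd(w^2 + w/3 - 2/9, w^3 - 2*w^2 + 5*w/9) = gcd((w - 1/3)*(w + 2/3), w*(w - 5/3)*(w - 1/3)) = w - 1/3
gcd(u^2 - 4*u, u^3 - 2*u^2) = u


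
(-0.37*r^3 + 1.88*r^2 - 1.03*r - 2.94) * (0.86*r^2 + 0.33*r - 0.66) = -0.3182*r^5 + 1.4947*r^4 - 0.0212000000000001*r^3 - 4.1091*r^2 - 0.2904*r + 1.9404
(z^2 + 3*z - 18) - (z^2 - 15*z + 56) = 18*z - 74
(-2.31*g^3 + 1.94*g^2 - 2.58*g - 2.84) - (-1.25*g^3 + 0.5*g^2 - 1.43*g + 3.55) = -1.06*g^3 + 1.44*g^2 - 1.15*g - 6.39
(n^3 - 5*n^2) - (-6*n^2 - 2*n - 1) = n^3 + n^2 + 2*n + 1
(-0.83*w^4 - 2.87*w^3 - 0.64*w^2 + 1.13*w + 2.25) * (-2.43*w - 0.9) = 2.0169*w^5 + 7.7211*w^4 + 4.1382*w^3 - 2.1699*w^2 - 6.4845*w - 2.025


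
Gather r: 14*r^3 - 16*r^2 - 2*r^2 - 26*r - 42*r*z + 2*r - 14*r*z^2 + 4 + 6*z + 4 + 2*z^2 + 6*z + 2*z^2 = 14*r^3 - 18*r^2 + r*(-14*z^2 - 42*z - 24) + 4*z^2 + 12*z + 8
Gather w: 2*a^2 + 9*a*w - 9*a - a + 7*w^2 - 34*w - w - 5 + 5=2*a^2 - 10*a + 7*w^2 + w*(9*a - 35)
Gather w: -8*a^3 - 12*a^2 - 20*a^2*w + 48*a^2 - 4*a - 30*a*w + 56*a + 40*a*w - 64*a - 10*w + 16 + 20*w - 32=-8*a^3 + 36*a^2 - 12*a + w*(-20*a^2 + 10*a + 10) - 16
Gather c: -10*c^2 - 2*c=-10*c^2 - 2*c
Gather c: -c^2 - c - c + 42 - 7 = -c^2 - 2*c + 35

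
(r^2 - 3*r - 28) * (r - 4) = r^3 - 7*r^2 - 16*r + 112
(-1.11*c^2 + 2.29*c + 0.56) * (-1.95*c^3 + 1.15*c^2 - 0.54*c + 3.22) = 2.1645*c^5 - 5.742*c^4 + 2.1409*c^3 - 4.1668*c^2 + 7.0714*c + 1.8032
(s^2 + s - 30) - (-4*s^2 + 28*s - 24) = 5*s^2 - 27*s - 6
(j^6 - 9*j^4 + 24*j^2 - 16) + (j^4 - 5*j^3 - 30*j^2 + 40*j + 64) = j^6 - 8*j^4 - 5*j^3 - 6*j^2 + 40*j + 48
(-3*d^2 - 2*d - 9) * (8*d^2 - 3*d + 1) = -24*d^4 - 7*d^3 - 69*d^2 + 25*d - 9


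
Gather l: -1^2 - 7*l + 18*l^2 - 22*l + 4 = 18*l^2 - 29*l + 3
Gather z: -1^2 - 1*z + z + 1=0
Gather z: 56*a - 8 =56*a - 8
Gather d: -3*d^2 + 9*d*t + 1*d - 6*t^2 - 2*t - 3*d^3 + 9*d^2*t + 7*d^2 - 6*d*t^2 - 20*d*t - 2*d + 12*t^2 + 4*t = -3*d^3 + d^2*(9*t + 4) + d*(-6*t^2 - 11*t - 1) + 6*t^2 + 2*t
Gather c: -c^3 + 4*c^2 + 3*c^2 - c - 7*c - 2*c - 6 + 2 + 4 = -c^3 + 7*c^2 - 10*c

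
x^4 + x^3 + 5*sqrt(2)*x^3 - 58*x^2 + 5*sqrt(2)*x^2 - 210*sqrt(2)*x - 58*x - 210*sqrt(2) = (x + 1)*(x - 5*sqrt(2))*(x + 3*sqrt(2))*(x + 7*sqrt(2))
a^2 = a^2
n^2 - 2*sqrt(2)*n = n*(n - 2*sqrt(2))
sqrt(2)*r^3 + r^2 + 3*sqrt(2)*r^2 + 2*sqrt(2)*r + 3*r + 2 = (r + 1)*(r + 2)*(sqrt(2)*r + 1)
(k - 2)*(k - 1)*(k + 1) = k^3 - 2*k^2 - k + 2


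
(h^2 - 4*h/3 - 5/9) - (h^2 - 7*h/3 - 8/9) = h + 1/3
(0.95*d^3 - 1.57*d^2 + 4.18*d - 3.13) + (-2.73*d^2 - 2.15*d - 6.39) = 0.95*d^3 - 4.3*d^2 + 2.03*d - 9.52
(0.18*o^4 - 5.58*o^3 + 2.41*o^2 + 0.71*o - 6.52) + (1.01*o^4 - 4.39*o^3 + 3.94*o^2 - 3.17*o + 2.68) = 1.19*o^4 - 9.97*o^3 + 6.35*o^2 - 2.46*o - 3.84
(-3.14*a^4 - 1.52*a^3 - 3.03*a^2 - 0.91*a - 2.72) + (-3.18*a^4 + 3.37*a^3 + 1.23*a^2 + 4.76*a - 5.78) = -6.32*a^4 + 1.85*a^3 - 1.8*a^2 + 3.85*a - 8.5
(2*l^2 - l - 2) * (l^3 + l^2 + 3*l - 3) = 2*l^5 + l^4 + 3*l^3 - 11*l^2 - 3*l + 6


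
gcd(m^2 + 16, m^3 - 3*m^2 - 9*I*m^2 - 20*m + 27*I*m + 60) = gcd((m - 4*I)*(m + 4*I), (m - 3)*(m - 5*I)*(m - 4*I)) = m - 4*I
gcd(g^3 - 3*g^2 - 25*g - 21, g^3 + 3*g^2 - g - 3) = g^2 + 4*g + 3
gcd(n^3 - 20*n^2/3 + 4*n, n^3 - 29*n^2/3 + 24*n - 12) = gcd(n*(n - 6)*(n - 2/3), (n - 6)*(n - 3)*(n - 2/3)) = n^2 - 20*n/3 + 4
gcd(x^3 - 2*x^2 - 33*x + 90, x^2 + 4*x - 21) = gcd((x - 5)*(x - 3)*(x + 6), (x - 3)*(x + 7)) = x - 3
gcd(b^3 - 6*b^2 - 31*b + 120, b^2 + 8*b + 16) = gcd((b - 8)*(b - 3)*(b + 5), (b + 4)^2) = 1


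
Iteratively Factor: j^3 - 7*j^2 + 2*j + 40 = (j + 2)*(j^2 - 9*j + 20) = (j - 4)*(j + 2)*(j - 5)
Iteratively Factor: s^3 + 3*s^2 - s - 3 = (s - 1)*(s^2 + 4*s + 3) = (s - 1)*(s + 1)*(s + 3)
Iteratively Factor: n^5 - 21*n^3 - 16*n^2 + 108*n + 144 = (n + 2)*(n^4 - 2*n^3 - 17*n^2 + 18*n + 72) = (n - 4)*(n + 2)*(n^3 + 2*n^2 - 9*n - 18) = (n - 4)*(n - 3)*(n + 2)*(n^2 + 5*n + 6) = (n - 4)*(n - 3)*(n + 2)^2*(n + 3)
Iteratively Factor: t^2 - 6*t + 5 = (t - 5)*(t - 1)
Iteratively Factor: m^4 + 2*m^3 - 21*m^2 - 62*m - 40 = (m + 2)*(m^3 - 21*m - 20) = (m + 1)*(m + 2)*(m^2 - m - 20) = (m - 5)*(m + 1)*(m + 2)*(m + 4)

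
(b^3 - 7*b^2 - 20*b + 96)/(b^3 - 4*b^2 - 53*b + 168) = (b + 4)/(b + 7)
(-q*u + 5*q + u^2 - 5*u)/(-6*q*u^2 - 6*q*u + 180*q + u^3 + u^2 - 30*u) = (q - u)/(6*q*u + 36*q - u^2 - 6*u)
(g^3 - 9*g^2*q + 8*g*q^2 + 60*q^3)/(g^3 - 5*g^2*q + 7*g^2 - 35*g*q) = (g^2 - 4*g*q - 12*q^2)/(g*(g + 7))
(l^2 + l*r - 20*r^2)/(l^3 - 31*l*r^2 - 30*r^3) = (-l + 4*r)/(-l^2 + 5*l*r + 6*r^2)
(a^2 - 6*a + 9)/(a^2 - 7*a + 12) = (a - 3)/(a - 4)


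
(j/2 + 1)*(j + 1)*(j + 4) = j^3/2 + 7*j^2/2 + 7*j + 4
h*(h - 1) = h^2 - h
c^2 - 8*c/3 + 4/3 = (c - 2)*(c - 2/3)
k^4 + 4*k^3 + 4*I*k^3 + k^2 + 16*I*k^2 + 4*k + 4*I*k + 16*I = (k + 4)*(k - I)*(k + I)*(k + 4*I)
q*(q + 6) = q^2 + 6*q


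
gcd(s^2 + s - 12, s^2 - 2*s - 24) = s + 4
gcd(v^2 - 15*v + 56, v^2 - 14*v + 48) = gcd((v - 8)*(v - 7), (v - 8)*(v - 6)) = v - 8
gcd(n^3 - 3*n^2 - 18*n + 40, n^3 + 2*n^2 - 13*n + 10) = n - 2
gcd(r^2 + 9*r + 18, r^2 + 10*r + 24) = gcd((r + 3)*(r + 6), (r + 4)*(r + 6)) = r + 6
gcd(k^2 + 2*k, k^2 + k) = k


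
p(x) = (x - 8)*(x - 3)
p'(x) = 2*x - 11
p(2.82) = 0.93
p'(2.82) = -5.36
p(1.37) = 10.81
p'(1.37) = -8.26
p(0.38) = 19.96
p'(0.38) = -10.24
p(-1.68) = 45.30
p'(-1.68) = -14.36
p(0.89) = 15.00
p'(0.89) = -9.22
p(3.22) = -1.05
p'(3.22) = -4.56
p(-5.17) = 107.60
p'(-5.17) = -21.34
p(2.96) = 0.20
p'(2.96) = -5.08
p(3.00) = 0.00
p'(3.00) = -5.00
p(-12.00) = 300.00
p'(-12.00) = -35.00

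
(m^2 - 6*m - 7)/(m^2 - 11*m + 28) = (m + 1)/(m - 4)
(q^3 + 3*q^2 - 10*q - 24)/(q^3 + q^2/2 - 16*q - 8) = 2*(q^2 - q - 6)/(2*q^2 - 7*q - 4)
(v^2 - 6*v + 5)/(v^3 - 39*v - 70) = (-v^2 + 6*v - 5)/(-v^3 + 39*v + 70)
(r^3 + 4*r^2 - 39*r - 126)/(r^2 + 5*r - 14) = (r^2 - 3*r - 18)/(r - 2)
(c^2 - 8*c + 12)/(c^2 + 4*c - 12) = (c - 6)/(c + 6)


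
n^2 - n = n*(n - 1)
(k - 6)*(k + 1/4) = k^2 - 23*k/4 - 3/2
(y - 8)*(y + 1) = y^2 - 7*y - 8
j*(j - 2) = j^2 - 2*j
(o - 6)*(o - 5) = o^2 - 11*o + 30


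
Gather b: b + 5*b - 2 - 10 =6*b - 12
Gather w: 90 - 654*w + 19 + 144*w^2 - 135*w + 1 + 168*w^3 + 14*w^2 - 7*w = 168*w^3 + 158*w^2 - 796*w + 110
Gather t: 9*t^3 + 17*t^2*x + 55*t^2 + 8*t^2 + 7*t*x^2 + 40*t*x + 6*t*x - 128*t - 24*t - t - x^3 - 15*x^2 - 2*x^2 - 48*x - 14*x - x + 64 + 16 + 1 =9*t^3 + t^2*(17*x + 63) + t*(7*x^2 + 46*x - 153) - x^3 - 17*x^2 - 63*x + 81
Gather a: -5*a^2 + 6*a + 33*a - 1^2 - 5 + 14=-5*a^2 + 39*a + 8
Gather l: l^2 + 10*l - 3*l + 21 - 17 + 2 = l^2 + 7*l + 6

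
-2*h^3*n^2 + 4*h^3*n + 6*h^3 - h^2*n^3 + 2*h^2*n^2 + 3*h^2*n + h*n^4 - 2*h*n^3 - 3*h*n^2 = (-2*h + n)*(h + n)*(n - 3)*(h*n + h)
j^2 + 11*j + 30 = (j + 5)*(j + 6)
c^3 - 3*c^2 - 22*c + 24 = (c - 6)*(c - 1)*(c + 4)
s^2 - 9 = (s - 3)*(s + 3)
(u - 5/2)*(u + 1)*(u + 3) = u^3 + 3*u^2/2 - 7*u - 15/2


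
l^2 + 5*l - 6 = (l - 1)*(l + 6)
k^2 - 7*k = k*(k - 7)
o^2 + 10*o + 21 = (o + 3)*(o + 7)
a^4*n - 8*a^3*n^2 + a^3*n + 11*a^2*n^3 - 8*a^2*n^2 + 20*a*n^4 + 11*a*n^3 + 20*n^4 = (a - 5*n)*(a - 4*n)*(a + n)*(a*n + n)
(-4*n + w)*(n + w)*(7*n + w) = -28*n^3 - 25*n^2*w + 4*n*w^2 + w^3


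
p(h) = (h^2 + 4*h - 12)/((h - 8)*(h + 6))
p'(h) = (2*h + 4)/((h - 8)*(h + 6)) - (h^2 + 4*h - 12)/((h - 8)*(h + 6)^2) - (h^2 + 4*h - 12)/((h - 8)^2*(h + 6)) = -6/(h^2 - 16*h + 64)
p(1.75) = 0.04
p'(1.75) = -0.15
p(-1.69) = 0.38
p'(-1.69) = -0.06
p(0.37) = 0.21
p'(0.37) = -0.10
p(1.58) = 0.07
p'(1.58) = -0.15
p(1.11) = 0.13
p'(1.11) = -0.13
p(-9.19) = 0.65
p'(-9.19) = -0.02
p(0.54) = 0.20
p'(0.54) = -0.11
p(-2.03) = 0.40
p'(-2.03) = -0.06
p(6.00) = -2.00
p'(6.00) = -1.50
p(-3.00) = 0.45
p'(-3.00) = -0.05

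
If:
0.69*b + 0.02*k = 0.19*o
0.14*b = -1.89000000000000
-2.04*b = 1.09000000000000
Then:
No Solution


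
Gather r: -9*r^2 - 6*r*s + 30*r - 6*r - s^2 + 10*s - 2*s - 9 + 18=-9*r^2 + r*(24 - 6*s) - s^2 + 8*s + 9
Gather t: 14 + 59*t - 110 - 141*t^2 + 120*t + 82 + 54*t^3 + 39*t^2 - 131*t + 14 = 54*t^3 - 102*t^2 + 48*t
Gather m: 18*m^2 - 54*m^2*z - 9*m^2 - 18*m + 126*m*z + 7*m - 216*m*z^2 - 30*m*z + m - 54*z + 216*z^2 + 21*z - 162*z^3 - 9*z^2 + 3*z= m^2*(9 - 54*z) + m*(-216*z^2 + 96*z - 10) - 162*z^3 + 207*z^2 - 30*z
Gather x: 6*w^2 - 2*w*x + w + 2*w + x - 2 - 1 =6*w^2 + 3*w + x*(1 - 2*w) - 3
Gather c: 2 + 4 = 6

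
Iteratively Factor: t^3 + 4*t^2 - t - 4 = (t + 4)*(t^2 - 1) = (t + 1)*(t + 4)*(t - 1)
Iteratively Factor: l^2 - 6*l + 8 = (l - 4)*(l - 2)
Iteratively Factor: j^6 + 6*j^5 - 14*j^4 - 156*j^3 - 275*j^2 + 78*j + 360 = (j + 2)*(j^5 + 4*j^4 - 22*j^3 - 112*j^2 - 51*j + 180) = (j - 5)*(j + 2)*(j^4 + 9*j^3 + 23*j^2 + 3*j - 36) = (j - 5)*(j + 2)*(j + 4)*(j^3 + 5*j^2 + 3*j - 9) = (j - 5)*(j - 1)*(j + 2)*(j + 4)*(j^2 + 6*j + 9) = (j - 5)*(j - 1)*(j + 2)*(j + 3)*(j + 4)*(j + 3)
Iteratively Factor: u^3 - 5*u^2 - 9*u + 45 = (u - 5)*(u^2 - 9) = (u - 5)*(u - 3)*(u + 3)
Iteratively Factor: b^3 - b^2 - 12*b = (b + 3)*(b^2 - 4*b) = b*(b + 3)*(b - 4)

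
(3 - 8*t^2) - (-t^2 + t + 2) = -7*t^2 - t + 1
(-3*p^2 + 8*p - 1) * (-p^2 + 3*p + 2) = 3*p^4 - 17*p^3 + 19*p^2 + 13*p - 2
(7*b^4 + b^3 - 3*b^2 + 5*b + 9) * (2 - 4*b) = -28*b^5 + 10*b^4 + 14*b^3 - 26*b^2 - 26*b + 18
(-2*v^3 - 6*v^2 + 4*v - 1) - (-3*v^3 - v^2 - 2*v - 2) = v^3 - 5*v^2 + 6*v + 1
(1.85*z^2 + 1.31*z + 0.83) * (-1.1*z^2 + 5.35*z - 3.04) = -2.035*z^4 + 8.4565*z^3 + 0.471499999999999*z^2 + 0.458099999999999*z - 2.5232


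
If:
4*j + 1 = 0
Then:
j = -1/4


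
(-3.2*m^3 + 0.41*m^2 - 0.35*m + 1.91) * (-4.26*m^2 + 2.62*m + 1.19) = 13.632*m^5 - 10.1306*m^4 - 1.2428*m^3 - 8.5657*m^2 + 4.5877*m + 2.2729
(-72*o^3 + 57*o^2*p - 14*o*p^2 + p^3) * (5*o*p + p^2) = -360*o^4*p + 213*o^3*p^2 - 13*o^2*p^3 - 9*o*p^4 + p^5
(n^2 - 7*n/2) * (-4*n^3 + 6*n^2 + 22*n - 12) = -4*n^5 + 20*n^4 + n^3 - 89*n^2 + 42*n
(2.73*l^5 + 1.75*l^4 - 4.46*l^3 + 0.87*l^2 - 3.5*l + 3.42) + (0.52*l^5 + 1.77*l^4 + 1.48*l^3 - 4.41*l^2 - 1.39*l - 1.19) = 3.25*l^5 + 3.52*l^4 - 2.98*l^3 - 3.54*l^2 - 4.89*l + 2.23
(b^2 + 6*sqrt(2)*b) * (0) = 0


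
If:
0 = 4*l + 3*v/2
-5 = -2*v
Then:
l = -15/16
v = 5/2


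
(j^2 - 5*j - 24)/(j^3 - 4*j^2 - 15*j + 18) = (j - 8)/(j^2 - 7*j + 6)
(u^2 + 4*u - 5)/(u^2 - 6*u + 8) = (u^2 + 4*u - 5)/(u^2 - 6*u + 8)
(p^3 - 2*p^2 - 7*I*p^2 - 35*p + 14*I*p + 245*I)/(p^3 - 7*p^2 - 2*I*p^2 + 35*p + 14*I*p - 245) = (p + 5)/(p + 5*I)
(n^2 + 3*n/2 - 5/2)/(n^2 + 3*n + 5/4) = 2*(n - 1)/(2*n + 1)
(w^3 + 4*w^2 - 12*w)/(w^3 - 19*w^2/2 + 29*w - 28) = 2*w*(w + 6)/(2*w^2 - 15*w + 28)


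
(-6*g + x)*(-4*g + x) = 24*g^2 - 10*g*x + x^2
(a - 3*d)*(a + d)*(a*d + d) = a^3*d - 2*a^2*d^2 + a^2*d - 3*a*d^3 - 2*a*d^2 - 3*d^3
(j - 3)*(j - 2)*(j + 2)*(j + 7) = j^4 + 4*j^3 - 25*j^2 - 16*j + 84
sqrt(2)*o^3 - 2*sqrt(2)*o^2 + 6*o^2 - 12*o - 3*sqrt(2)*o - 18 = (o - 3)*(o + 3*sqrt(2))*(sqrt(2)*o + sqrt(2))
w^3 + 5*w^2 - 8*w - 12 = (w - 2)*(w + 1)*(w + 6)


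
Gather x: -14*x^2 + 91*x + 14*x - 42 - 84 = -14*x^2 + 105*x - 126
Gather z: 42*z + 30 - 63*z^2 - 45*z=-63*z^2 - 3*z + 30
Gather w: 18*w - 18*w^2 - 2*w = -18*w^2 + 16*w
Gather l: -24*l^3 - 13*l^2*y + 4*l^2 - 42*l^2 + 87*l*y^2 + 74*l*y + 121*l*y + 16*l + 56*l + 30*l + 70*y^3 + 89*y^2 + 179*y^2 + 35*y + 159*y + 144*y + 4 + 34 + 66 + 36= -24*l^3 + l^2*(-13*y - 38) + l*(87*y^2 + 195*y + 102) + 70*y^3 + 268*y^2 + 338*y + 140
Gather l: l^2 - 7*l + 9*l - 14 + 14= l^2 + 2*l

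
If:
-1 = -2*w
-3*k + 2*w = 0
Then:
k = 1/3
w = 1/2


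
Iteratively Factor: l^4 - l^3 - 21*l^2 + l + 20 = (l + 4)*(l^3 - 5*l^2 - l + 5) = (l - 5)*(l + 4)*(l^2 - 1) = (l - 5)*(l + 1)*(l + 4)*(l - 1)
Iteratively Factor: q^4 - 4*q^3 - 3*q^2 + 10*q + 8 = (q + 1)*(q^3 - 5*q^2 + 2*q + 8) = (q - 2)*(q + 1)*(q^2 - 3*q - 4) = (q - 4)*(q - 2)*(q + 1)*(q + 1)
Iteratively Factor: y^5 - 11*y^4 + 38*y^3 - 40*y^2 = (y - 4)*(y^4 - 7*y^3 + 10*y^2) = y*(y - 4)*(y^3 - 7*y^2 + 10*y) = y^2*(y - 4)*(y^2 - 7*y + 10) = y^2*(y - 5)*(y - 4)*(y - 2)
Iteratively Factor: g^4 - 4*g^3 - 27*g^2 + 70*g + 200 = (g - 5)*(g^3 + g^2 - 22*g - 40) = (g - 5)*(g + 2)*(g^2 - g - 20) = (g - 5)*(g + 2)*(g + 4)*(g - 5)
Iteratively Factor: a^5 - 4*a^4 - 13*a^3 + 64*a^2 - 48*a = (a)*(a^4 - 4*a^3 - 13*a^2 + 64*a - 48) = a*(a - 4)*(a^3 - 13*a + 12) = a*(a - 4)*(a + 4)*(a^2 - 4*a + 3) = a*(a - 4)*(a - 1)*(a + 4)*(a - 3)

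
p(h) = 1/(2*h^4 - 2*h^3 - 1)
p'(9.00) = 0.00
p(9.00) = 0.00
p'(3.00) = -0.01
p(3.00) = 0.01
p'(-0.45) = 3.59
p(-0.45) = -1.36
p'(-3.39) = 0.00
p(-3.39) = 0.00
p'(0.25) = 0.24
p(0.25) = -0.98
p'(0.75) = 0.00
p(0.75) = -0.83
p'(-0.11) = 0.08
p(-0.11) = -1.00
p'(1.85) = -0.32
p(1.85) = 0.10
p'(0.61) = 0.30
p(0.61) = -0.85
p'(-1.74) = 0.08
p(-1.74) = 0.04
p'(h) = (-8*h^3 + 6*h^2)/(2*h^4 - 2*h^3 - 1)^2 = h^2*(6 - 8*h)/(-2*h^4 + 2*h^3 + 1)^2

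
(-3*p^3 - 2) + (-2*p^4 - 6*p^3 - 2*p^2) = -2*p^4 - 9*p^3 - 2*p^2 - 2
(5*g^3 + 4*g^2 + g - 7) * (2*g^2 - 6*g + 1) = 10*g^5 - 22*g^4 - 17*g^3 - 16*g^2 + 43*g - 7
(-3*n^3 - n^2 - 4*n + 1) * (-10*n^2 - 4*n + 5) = 30*n^5 + 22*n^4 + 29*n^3 + n^2 - 24*n + 5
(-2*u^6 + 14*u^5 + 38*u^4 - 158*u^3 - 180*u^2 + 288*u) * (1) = -2*u^6 + 14*u^5 + 38*u^4 - 158*u^3 - 180*u^2 + 288*u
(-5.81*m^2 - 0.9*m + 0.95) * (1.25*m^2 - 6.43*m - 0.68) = -7.2625*m^4 + 36.2333*m^3 + 10.9253*m^2 - 5.4965*m - 0.646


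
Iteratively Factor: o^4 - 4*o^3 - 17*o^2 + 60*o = (o)*(o^3 - 4*o^2 - 17*o + 60) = o*(o - 5)*(o^2 + o - 12) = o*(o - 5)*(o + 4)*(o - 3)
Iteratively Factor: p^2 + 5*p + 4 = (p + 4)*(p + 1)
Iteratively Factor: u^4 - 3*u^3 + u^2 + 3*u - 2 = (u + 1)*(u^3 - 4*u^2 + 5*u - 2) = (u - 2)*(u + 1)*(u^2 - 2*u + 1) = (u - 2)*(u - 1)*(u + 1)*(u - 1)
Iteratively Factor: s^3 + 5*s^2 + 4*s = (s + 1)*(s^2 + 4*s) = s*(s + 1)*(s + 4)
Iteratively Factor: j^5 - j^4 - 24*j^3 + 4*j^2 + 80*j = (j)*(j^4 - j^3 - 24*j^2 + 4*j + 80) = j*(j - 2)*(j^3 + j^2 - 22*j - 40) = j*(j - 5)*(j - 2)*(j^2 + 6*j + 8) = j*(j - 5)*(j - 2)*(j + 4)*(j + 2)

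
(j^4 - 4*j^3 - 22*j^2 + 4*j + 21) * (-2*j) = -2*j^5 + 8*j^4 + 44*j^3 - 8*j^2 - 42*j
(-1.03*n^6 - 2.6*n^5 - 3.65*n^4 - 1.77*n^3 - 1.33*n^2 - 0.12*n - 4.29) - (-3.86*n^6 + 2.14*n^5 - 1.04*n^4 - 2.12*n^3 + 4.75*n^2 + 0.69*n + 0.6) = 2.83*n^6 - 4.74*n^5 - 2.61*n^4 + 0.35*n^3 - 6.08*n^2 - 0.81*n - 4.89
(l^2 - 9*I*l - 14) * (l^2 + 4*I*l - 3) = l^4 - 5*I*l^3 + 19*l^2 - 29*I*l + 42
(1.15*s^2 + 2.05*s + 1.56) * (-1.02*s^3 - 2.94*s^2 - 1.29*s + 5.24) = -1.173*s^5 - 5.472*s^4 - 9.1017*s^3 - 1.2049*s^2 + 8.7296*s + 8.1744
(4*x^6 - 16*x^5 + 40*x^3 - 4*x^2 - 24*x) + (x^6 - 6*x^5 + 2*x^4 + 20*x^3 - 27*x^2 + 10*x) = 5*x^6 - 22*x^5 + 2*x^4 + 60*x^3 - 31*x^2 - 14*x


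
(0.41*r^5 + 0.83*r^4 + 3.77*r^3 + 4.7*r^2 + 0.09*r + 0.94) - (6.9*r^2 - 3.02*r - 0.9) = 0.41*r^5 + 0.83*r^4 + 3.77*r^3 - 2.2*r^2 + 3.11*r + 1.84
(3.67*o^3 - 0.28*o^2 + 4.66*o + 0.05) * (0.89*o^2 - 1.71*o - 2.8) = 3.2663*o^5 - 6.5249*o^4 - 5.6498*o^3 - 7.1401*o^2 - 13.1335*o - 0.14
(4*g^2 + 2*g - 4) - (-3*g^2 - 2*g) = 7*g^2 + 4*g - 4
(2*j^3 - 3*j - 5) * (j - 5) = 2*j^4 - 10*j^3 - 3*j^2 + 10*j + 25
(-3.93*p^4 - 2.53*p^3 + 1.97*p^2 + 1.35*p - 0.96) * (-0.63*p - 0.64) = 2.4759*p^5 + 4.1091*p^4 + 0.3781*p^3 - 2.1113*p^2 - 0.2592*p + 0.6144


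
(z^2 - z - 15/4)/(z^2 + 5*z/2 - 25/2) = (z + 3/2)/(z + 5)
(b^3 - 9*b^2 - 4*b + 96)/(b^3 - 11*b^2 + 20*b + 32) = (b + 3)/(b + 1)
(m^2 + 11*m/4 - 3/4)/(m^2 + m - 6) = (m - 1/4)/(m - 2)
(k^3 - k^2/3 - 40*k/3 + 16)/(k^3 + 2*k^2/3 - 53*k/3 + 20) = (k + 4)/(k + 5)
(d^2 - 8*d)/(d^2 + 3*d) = (d - 8)/(d + 3)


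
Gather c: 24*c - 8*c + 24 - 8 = 16*c + 16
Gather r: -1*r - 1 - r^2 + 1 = -r^2 - r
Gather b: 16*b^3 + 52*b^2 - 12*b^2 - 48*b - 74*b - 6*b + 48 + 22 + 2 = 16*b^3 + 40*b^2 - 128*b + 72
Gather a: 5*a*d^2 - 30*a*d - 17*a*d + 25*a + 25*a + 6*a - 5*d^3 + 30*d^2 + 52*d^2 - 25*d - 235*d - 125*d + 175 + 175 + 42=a*(5*d^2 - 47*d + 56) - 5*d^3 + 82*d^2 - 385*d + 392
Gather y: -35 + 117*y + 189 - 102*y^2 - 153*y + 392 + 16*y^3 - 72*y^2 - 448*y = 16*y^3 - 174*y^2 - 484*y + 546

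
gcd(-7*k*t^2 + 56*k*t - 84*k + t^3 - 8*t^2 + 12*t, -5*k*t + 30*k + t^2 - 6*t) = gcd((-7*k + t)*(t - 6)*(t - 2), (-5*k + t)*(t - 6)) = t - 6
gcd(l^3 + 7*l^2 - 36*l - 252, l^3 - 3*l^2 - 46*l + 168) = l^2 + l - 42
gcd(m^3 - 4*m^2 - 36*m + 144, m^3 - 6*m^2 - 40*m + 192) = m^2 + 2*m - 24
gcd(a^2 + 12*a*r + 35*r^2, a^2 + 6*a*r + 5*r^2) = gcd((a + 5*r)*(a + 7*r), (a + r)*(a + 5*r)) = a + 5*r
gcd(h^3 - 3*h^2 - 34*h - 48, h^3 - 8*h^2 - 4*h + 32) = h^2 - 6*h - 16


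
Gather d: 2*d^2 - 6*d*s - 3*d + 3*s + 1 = 2*d^2 + d*(-6*s - 3) + 3*s + 1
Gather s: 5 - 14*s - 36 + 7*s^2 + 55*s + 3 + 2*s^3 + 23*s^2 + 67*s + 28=2*s^3 + 30*s^2 + 108*s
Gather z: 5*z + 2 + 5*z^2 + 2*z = 5*z^2 + 7*z + 2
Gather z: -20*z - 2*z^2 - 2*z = -2*z^2 - 22*z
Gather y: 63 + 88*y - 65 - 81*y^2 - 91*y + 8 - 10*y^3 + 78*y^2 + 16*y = -10*y^3 - 3*y^2 + 13*y + 6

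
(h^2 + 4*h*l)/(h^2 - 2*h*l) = (h + 4*l)/(h - 2*l)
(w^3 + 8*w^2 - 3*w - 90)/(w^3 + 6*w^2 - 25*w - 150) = (w - 3)/(w - 5)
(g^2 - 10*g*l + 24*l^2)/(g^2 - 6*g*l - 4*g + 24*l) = (g - 4*l)/(g - 4)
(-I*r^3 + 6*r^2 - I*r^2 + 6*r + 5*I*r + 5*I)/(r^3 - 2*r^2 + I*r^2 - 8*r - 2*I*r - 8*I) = (-I*r^2 + r*(5 - I) + 5)/(r^2 - 2*r - 8)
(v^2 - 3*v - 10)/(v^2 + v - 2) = (v - 5)/(v - 1)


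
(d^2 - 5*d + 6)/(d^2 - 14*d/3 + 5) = 3*(d - 2)/(3*d - 5)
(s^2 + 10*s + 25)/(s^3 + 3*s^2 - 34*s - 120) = (s + 5)/(s^2 - 2*s - 24)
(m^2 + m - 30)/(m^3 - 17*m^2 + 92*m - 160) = (m + 6)/(m^2 - 12*m + 32)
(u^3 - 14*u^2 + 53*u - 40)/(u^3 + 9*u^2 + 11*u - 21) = (u^2 - 13*u + 40)/(u^2 + 10*u + 21)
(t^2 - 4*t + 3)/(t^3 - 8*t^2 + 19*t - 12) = 1/(t - 4)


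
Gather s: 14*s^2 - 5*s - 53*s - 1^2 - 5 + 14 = 14*s^2 - 58*s + 8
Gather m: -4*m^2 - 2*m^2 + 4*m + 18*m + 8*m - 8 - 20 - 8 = -6*m^2 + 30*m - 36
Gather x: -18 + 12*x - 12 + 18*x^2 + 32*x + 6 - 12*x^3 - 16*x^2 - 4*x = -12*x^3 + 2*x^2 + 40*x - 24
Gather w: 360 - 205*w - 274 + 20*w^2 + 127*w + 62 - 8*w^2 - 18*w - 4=12*w^2 - 96*w + 144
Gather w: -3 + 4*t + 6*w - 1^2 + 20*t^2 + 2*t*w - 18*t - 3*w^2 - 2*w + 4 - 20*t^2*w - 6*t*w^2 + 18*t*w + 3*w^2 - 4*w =20*t^2 - 6*t*w^2 - 14*t + w*(-20*t^2 + 20*t)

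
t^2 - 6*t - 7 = (t - 7)*(t + 1)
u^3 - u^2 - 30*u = u*(u - 6)*(u + 5)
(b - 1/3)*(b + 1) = b^2 + 2*b/3 - 1/3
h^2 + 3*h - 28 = (h - 4)*(h + 7)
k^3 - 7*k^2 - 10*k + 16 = (k - 8)*(k - 1)*(k + 2)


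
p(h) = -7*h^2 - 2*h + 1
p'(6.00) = -86.00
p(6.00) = -263.00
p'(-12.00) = 166.00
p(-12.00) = -983.00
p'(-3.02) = 40.28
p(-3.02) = -56.80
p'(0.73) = -12.22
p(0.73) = -4.19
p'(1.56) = -23.84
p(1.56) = -19.16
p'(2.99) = -43.86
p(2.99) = -67.56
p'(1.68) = -25.52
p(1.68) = -22.12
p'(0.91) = -14.74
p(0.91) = -6.62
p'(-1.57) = 19.98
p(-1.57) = -13.11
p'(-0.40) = 3.60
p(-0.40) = 0.68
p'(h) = -14*h - 2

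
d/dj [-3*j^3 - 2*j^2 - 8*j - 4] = -9*j^2 - 4*j - 8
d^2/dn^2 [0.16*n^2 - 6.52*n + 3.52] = 0.320000000000000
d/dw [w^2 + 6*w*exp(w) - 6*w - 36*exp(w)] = 6*w*exp(w) + 2*w - 30*exp(w) - 6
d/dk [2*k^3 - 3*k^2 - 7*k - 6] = 6*k^2 - 6*k - 7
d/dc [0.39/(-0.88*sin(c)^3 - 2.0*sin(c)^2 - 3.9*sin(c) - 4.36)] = (1.0296*sin(c)^2 + 1.56*sin(c) + 1.521)*cos(c)/(0.88*sin(c)^3 + 2.0*sin(c)^2 + 3.9*sin(c) + 4.36)^2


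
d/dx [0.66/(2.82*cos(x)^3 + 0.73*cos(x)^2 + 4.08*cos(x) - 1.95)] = (5.5836*cos(x)^2 + 0.9636*cos(x) + 2.6928)*sin(x)/(2.82*cos(x)^3 + 0.73*cos(x)^2 + 4.08*cos(x) - 1.95)^2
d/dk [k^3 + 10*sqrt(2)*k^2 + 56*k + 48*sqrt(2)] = 3*k^2 + 20*sqrt(2)*k + 56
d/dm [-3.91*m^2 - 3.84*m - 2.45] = -7.82*m - 3.84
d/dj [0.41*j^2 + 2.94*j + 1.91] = 0.82*j + 2.94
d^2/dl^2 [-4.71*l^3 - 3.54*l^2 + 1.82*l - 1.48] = -28.26*l - 7.08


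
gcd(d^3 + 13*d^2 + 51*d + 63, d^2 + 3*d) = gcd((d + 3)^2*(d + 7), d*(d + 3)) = d + 3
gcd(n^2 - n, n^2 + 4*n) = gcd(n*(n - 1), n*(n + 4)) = n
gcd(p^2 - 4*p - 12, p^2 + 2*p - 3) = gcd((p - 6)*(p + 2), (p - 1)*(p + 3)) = 1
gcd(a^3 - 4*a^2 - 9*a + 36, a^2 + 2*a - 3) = a + 3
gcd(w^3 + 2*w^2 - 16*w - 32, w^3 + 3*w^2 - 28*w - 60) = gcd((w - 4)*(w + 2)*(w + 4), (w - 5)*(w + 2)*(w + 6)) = w + 2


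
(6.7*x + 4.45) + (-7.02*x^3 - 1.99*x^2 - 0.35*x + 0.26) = -7.02*x^3 - 1.99*x^2 + 6.35*x + 4.71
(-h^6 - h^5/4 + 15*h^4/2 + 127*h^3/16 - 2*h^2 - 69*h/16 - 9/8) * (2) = -2*h^6 - h^5/2 + 15*h^4 + 127*h^3/8 - 4*h^2 - 69*h/8 - 9/4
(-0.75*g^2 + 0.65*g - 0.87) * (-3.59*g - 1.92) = 2.6925*g^3 - 0.8935*g^2 + 1.8753*g + 1.6704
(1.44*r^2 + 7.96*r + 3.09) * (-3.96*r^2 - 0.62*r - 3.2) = -5.7024*r^4 - 32.4144*r^3 - 21.7796*r^2 - 27.3878*r - 9.888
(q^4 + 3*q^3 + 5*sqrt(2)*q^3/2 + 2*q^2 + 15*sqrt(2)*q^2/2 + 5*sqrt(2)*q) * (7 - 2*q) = -2*q^5 - 5*sqrt(2)*q^4 + q^4 + 5*sqrt(2)*q^3/2 + 17*q^3 + 14*q^2 + 85*sqrt(2)*q^2/2 + 35*sqrt(2)*q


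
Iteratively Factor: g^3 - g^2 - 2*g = (g)*(g^2 - g - 2) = g*(g + 1)*(g - 2)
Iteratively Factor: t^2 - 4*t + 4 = (t - 2)*(t - 2)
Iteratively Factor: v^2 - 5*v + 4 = (v - 1)*(v - 4)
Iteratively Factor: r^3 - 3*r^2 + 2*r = (r - 1)*(r^2 - 2*r) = r*(r - 1)*(r - 2)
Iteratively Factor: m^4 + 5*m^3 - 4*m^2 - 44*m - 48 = (m + 2)*(m^3 + 3*m^2 - 10*m - 24) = (m - 3)*(m + 2)*(m^2 + 6*m + 8) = (m - 3)*(m + 2)^2*(m + 4)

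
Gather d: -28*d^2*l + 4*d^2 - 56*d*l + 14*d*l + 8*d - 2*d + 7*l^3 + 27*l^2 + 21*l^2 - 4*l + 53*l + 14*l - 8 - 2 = d^2*(4 - 28*l) + d*(6 - 42*l) + 7*l^3 + 48*l^2 + 63*l - 10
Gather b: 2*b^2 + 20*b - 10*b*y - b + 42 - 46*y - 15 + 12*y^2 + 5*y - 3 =2*b^2 + b*(19 - 10*y) + 12*y^2 - 41*y + 24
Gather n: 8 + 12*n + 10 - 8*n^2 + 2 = -8*n^2 + 12*n + 20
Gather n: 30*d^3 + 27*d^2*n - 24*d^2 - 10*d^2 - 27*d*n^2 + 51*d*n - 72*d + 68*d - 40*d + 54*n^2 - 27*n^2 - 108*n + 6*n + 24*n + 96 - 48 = 30*d^3 - 34*d^2 - 44*d + n^2*(27 - 27*d) + n*(27*d^2 + 51*d - 78) + 48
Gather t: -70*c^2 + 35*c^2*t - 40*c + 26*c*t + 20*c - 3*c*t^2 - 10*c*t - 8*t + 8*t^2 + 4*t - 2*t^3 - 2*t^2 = -70*c^2 - 20*c - 2*t^3 + t^2*(6 - 3*c) + t*(35*c^2 + 16*c - 4)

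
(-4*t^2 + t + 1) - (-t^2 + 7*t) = -3*t^2 - 6*t + 1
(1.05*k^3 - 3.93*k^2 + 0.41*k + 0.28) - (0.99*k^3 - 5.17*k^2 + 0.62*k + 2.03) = 0.0600000000000001*k^3 + 1.24*k^2 - 0.21*k - 1.75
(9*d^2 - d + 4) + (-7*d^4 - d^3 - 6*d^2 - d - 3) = -7*d^4 - d^3 + 3*d^2 - 2*d + 1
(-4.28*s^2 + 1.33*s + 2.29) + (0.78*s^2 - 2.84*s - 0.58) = -3.5*s^2 - 1.51*s + 1.71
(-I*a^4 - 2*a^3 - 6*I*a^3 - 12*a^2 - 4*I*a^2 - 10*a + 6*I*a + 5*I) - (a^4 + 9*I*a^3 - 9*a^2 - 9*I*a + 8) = -a^4 - I*a^4 - 2*a^3 - 15*I*a^3 - 3*a^2 - 4*I*a^2 - 10*a + 15*I*a - 8 + 5*I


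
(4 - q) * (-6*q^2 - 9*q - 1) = 6*q^3 - 15*q^2 - 35*q - 4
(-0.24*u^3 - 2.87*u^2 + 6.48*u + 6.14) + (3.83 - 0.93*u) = -0.24*u^3 - 2.87*u^2 + 5.55*u + 9.97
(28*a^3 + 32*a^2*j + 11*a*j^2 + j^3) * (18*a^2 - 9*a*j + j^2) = 504*a^5 + 324*a^4*j - 62*a^3*j^2 - 49*a^2*j^3 + 2*a*j^4 + j^5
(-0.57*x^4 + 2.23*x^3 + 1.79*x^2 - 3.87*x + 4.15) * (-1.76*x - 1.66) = 1.0032*x^5 - 2.9786*x^4 - 6.8522*x^3 + 3.8398*x^2 - 0.8798*x - 6.889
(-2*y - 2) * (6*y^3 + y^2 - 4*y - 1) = -12*y^4 - 14*y^3 + 6*y^2 + 10*y + 2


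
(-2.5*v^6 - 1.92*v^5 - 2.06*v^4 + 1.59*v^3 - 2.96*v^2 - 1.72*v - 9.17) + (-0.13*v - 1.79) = -2.5*v^6 - 1.92*v^5 - 2.06*v^4 + 1.59*v^3 - 2.96*v^2 - 1.85*v - 10.96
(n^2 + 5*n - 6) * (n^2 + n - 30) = n^4 + 6*n^3 - 31*n^2 - 156*n + 180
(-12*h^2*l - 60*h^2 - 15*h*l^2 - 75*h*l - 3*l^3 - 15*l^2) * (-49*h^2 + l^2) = 588*h^4*l + 2940*h^4 + 735*h^3*l^2 + 3675*h^3*l + 135*h^2*l^3 + 675*h^2*l^2 - 15*h*l^4 - 75*h*l^3 - 3*l^5 - 15*l^4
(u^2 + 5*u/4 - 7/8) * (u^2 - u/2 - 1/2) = u^4 + 3*u^3/4 - 2*u^2 - 3*u/16 + 7/16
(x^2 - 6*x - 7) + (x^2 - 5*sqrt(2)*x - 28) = 2*x^2 - 5*sqrt(2)*x - 6*x - 35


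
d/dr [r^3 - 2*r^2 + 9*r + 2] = 3*r^2 - 4*r + 9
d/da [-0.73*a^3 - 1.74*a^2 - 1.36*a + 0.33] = -2.19*a^2 - 3.48*a - 1.36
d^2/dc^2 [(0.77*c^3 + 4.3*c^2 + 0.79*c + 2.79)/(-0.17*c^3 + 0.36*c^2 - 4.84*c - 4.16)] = (5.55111512312578e-17*c^7 - 0.342788*c^6 + 3.66435*c^5 + 27.085284*c^4 - 6.96570399999999*c^3 - 140.897928*c^2 - 46.0441920000001*c - 256.087264)/(0.004913*c^9 - 0.031212*c^8 + 0.485724*c^7 - 1.463232*c^6 + 12.301296*c^5 - 3.145152*c^4 + 78.715456*c^3 + 273.66144*c^2 + 251.277312*c + 71.991296)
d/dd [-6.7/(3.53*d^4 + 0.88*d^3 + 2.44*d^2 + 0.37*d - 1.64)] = (94.604*d^3 + 17.688*d^2 + 32.696*d + 2.479)/(3.53*d^4 + 0.88*d^3 + 2.44*d^2 + 0.37*d - 1.64)^2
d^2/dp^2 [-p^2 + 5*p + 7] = -2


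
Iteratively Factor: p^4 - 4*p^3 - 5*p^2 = (p - 5)*(p^3 + p^2) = p*(p - 5)*(p^2 + p) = p^2*(p - 5)*(p + 1)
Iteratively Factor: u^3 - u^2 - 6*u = (u)*(u^2 - u - 6) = u*(u + 2)*(u - 3)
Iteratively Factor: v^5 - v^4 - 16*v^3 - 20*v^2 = (v + 2)*(v^4 - 3*v^3 - 10*v^2) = v*(v + 2)*(v^3 - 3*v^2 - 10*v) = v^2*(v + 2)*(v^2 - 3*v - 10) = v^2*(v - 5)*(v + 2)*(v + 2)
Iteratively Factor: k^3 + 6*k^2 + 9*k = (k + 3)*(k^2 + 3*k) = (k + 3)^2*(k)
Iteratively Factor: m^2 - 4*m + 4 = (m - 2)*(m - 2)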